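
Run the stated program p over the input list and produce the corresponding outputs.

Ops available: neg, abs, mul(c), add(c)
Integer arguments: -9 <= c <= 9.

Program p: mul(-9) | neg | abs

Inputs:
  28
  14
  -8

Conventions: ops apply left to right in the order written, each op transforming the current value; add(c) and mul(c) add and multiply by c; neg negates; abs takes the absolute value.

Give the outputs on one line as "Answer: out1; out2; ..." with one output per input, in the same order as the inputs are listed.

252; 126; 72

Execution, op by op:
  28 -> -252 -> 252 -> 252
  14 -> -126 -> 126 -> 126
  -8 -> 72 -> -72 -> 72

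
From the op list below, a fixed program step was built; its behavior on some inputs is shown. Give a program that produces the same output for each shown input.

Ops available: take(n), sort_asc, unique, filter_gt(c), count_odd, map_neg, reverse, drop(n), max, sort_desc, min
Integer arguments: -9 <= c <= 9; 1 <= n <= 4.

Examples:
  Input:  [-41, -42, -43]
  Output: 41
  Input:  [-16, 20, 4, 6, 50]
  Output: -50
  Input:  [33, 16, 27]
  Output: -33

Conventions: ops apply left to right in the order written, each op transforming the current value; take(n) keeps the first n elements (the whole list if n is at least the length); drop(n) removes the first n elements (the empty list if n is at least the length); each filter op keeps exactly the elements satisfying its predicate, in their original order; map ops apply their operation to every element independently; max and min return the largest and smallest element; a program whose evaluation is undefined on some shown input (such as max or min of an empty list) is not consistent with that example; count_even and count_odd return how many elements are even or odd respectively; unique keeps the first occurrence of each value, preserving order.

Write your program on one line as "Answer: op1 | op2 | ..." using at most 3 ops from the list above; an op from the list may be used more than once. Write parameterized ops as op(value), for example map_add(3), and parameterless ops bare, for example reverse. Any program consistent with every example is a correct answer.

map_neg | min

Check, running the answer program on each example:
  [-41, -42, -43] -> [41, 42, 43] -> 41
  [-16, 20, 4, 6, 50] -> [16, -20, -4, -6, -50] -> -50
  [33, 16, 27] -> [-33, -16, -27] -> -33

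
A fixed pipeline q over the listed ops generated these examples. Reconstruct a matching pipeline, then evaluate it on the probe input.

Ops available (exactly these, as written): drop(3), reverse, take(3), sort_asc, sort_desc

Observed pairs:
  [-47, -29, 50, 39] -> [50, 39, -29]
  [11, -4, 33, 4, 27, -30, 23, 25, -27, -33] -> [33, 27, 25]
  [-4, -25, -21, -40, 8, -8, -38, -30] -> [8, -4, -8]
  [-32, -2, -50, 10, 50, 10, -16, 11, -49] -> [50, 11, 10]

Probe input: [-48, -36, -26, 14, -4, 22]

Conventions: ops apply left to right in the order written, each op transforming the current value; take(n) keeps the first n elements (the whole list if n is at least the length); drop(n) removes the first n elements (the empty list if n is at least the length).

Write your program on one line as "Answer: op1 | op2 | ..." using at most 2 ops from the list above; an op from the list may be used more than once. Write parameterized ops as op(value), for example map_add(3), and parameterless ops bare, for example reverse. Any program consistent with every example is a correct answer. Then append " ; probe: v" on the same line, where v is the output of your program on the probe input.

sort_desc | take(3) ; probe: [22, 14, -4]

Check, running the answer program on each example:
  [-47, -29, 50, 39] -> [50, 39, -29, -47] -> [50, 39, -29]
  [11, -4, 33, 4, 27, -30, 23, 25, -27, -33] -> [33, 27, 25, 23, 11, 4, -4, -27, -30, -33] -> [33, 27, 25]
  [-4, -25, -21, -40, 8, -8, -38, -30] -> [8, -4, -8, -21, -25, -30, -38, -40] -> [8, -4, -8]
  [-32, -2, -50, 10, 50, 10, -16, 11, -49] -> [50, 11, 10, 10, -2, -16, -32, -49, -50] -> [50, 11, 10]
  probe: [-48, -36, -26, 14, -4, 22] -> [22, 14, -4, -26, -36, -48] -> [22, 14, -4]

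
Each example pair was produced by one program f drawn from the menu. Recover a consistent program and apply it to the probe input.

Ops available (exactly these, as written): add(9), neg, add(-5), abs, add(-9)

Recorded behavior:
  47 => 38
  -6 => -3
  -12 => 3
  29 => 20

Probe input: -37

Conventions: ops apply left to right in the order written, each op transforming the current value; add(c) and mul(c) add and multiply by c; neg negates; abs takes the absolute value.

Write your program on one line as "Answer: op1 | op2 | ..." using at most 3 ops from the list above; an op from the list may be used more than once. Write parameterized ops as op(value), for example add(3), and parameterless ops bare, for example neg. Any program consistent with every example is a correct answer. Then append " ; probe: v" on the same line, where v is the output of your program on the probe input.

abs | add(-9) ; probe: 28

Check, running the answer program on each example:
  47 -> 47 -> 38
  -6 -> 6 -> -3
  -12 -> 12 -> 3
  29 -> 29 -> 20
  probe: -37 -> 37 -> 28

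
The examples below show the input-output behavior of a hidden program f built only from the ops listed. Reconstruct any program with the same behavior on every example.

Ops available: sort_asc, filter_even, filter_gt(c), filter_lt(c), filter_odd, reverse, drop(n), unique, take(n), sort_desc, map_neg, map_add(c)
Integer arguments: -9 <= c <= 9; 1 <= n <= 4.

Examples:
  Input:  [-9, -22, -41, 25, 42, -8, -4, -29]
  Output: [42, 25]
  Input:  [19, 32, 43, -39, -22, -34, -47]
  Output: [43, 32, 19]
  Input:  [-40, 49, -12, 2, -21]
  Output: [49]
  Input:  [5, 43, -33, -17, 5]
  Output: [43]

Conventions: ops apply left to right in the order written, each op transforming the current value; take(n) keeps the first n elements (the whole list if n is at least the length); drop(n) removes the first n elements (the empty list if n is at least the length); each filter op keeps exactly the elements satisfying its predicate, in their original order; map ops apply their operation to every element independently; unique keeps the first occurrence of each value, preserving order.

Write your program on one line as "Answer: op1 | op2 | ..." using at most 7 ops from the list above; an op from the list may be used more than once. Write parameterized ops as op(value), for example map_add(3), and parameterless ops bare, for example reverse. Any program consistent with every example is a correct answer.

sort_desc | unique | sort_asc | drop(1) | filter_gt(6) | sort_desc

Check, running the answer program on each example:
  [-9, -22, -41, 25, 42, -8, -4, -29] -> [42, 25, -4, -8, -9, -22, -29, -41] -> [42, 25, -4, -8, -9, -22, -29, -41] -> [-41, -29, -22, -9, -8, -4, 25, 42] -> [-29, -22, -9, -8, -4, 25, 42] -> [25, 42] -> [42, 25]
  [19, 32, 43, -39, -22, -34, -47] -> [43, 32, 19, -22, -34, -39, -47] -> [43, 32, 19, -22, -34, -39, -47] -> [-47, -39, -34, -22, 19, 32, 43] -> [-39, -34, -22, 19, 32, 43] -> [19, 32, 43] -> [43, 32, 19]
  [-40, 49, -12, 2, -21] -> [49, 2, -12, -21, -40] -> [49, 2, -12, -21, -40] -> [-40, -21, -12, 2, 49] -> [-21, -12, 2, 49] -> [49] -> [49]
  [5, 43, -33, -17, 5] -> [43, 5, 5, -17, -33] -> [43, 5, -17, -33] -> [-33, -17, 5, 43] -> [-17, 5, 43] -> [43] -> [43]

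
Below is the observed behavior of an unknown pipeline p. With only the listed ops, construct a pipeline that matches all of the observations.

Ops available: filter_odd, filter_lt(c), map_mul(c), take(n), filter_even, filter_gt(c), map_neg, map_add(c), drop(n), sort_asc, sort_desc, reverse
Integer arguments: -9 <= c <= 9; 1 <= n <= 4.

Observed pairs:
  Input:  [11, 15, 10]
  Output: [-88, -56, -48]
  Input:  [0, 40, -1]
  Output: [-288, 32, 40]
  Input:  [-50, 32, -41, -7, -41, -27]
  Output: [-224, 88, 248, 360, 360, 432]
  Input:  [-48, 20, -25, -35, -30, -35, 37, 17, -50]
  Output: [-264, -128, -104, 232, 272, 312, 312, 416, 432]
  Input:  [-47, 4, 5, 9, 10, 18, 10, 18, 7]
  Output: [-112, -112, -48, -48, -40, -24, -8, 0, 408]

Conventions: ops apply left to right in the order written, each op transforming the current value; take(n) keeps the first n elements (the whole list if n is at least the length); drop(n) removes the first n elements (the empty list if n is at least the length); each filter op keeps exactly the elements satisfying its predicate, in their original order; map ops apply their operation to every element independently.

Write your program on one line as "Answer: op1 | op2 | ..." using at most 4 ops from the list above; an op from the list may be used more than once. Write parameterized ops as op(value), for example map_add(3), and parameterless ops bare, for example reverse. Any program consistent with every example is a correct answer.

map_add(-4) | map_mul(-8) | sort_desc | sort_asc

Check, running the answer program on each example:
  [11, 15, 10] -> [7, 11, 6] -> [-56, -88, -48] -> [-48, -56, -88] -> [-88, -56, -48]
  [0, 40, -1] -> [-4, 36, -5] -> [32, -288, 40] -> [40, 32, -288] -> [-288, 32, 40]
  [-50, 32, -41, -7, -41, -27] -> [-54, 28, -45, -11, -45, -31] -> [432, -224, 360, 88, 360, 248] -> [432, 360, 360, 248, 88, -224] -> [-224, 88, 248, 360, 360, 432]
  [-48, 20, -25, -35, -30, -35, 37, 17, -50] -> [-52, 16, -29, -39, -34, -39, 33, 13, -54] -> [416, -128, 232, 312, 272, 312, -264, -104, 432] -> [432, 416, 312, 312, 272, 232, -104, -128, -264] -> [-264, -128, -104, 232, 272, 312, 312, 416, 432]
  [-47, 4, 5, 9, 10, 18, 10, 18, 7] -> [-51, 0, 1, 5, 6, 14, 6, 14, 3] -> [408, 0, -8, -40, -48, -112, -48, -112, -24] -> [408, 0, -8, -24, -40, -48, -48, -112, -112] -> [-112, -112, -48, -48, -40, -24, -8, 0, 408]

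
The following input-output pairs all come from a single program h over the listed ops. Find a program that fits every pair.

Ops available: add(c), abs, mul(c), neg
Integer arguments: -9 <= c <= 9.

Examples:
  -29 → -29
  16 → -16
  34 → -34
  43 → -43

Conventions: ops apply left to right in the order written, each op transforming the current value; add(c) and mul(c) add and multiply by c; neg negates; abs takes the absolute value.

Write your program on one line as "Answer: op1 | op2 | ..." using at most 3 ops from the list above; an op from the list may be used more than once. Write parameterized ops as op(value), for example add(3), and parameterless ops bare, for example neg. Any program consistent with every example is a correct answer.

neg | abs | neg

Check, running the answer program on each example:
  -29 -> 29 -> 29 -> -29
  16 -> -16 -> 16 -> -16
  34 -> -34 -> 34 -> -34
  43 -> -43 -> 43 -> -43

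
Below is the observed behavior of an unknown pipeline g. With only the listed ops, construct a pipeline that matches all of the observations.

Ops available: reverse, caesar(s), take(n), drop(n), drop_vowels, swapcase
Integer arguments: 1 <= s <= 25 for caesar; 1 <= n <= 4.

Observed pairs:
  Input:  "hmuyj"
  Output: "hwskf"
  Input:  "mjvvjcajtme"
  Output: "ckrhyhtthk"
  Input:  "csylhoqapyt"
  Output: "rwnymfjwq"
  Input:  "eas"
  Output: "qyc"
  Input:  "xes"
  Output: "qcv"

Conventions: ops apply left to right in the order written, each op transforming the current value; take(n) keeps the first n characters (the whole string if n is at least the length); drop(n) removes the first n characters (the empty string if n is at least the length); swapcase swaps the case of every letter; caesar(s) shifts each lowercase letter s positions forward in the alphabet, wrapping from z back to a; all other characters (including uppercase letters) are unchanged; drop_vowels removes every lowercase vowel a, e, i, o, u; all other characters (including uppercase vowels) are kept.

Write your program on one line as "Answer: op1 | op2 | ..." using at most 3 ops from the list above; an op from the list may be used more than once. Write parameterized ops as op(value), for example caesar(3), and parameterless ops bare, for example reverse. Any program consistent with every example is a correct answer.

caesar(24) | drop_vowels | reverse

Check, running the answer program on each example:
  "hmuyj" -> "fkswh" -> "fkswh" -> "hwskf"
  "mjvvjcajtme" -> "khtthayhrkc" -> "khtthyhrkc" -> "ckrhyhtthk"
  "csylhoqapyt" -> "aqwjfmoynwr" -> "qwjfmynwr" -> "rwnymfjwq"
  "eas" -> "cyq" -> "cyq" -> "qyc"
  "xes" -> "vcq" -> "vcq" -> "qcv"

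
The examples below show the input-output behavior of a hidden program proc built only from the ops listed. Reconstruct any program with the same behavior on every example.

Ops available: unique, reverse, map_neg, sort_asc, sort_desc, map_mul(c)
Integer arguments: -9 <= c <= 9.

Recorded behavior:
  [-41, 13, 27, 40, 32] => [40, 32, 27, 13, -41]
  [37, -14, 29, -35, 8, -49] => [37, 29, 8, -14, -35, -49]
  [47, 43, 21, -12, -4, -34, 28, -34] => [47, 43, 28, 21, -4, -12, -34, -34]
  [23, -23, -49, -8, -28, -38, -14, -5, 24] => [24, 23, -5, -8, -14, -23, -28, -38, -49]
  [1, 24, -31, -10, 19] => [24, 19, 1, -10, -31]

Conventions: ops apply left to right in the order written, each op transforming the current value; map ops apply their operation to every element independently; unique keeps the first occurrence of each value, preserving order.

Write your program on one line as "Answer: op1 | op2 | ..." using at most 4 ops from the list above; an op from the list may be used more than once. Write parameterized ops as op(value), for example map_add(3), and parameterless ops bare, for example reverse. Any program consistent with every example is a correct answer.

reverse | sort_asc | reverse

Check, running the answer program on each example:
  [-41, 13, 27, 40, 32] -> [32, 40, 27, 13, -41] -> [-41, 13, 27, 32, 40] -> [40, 32, 27, 13, -41]
  [37, -14, 29, -35, 8, -49] -> [-49, 8, -35, 29, -14, 37] -> [-49, -35, -14, 8, 29, 37] -> [37, 29, 8, -14, -35, -49]
  [47, 43, 21, -12, -4, -34, 28, -34] -> [-34, 28, -34, -4, -12, 21, 43, 47] -> [-34, -34, -12, -4, 21, 28, 43, 47] -> [47, 43, 28, 21, -4, -12, -34, -34]
  [23, -23, -49, -8, -28, -38, -14, -5, 24] -> [24, -5, -14, -38, -28, -8, -49, -23, 23] -> [-49, -38, -28, -23, -14, -8, -5, 23, 24] -> [24, 23, -5, -8, -14, -23, -28, -38, -49]
  [1, 24, -31, -10, 19] -> [19, -10, -31, 24, 1] -> [-31, -10, 1, 19, 24] -> [24, 19, 1, -10, -31]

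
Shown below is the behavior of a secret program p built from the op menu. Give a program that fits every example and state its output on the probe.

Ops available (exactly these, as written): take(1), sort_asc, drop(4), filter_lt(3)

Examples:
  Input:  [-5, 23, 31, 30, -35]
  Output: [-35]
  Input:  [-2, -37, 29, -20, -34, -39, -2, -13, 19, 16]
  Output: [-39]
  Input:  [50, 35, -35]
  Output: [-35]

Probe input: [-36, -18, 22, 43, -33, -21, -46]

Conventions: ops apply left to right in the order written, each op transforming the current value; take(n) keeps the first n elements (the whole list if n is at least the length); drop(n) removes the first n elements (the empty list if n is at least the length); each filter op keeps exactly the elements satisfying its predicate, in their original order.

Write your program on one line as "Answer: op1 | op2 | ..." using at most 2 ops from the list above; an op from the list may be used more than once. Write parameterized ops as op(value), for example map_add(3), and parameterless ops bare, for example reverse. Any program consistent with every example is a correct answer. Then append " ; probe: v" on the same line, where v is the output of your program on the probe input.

sort_asc | take(1) ; probe: [-46]

Check, running the answer program on each example:
  [-5, 23, 31, 30, -35] -> [-35, -5, 23, 30, 31] -> [-35]
  [-2, -37, 29, -20, -34, -39, -2, -13, 19, 16] -> [-39, -37, -34, -20, -13, -2, -2, 16, 19, 29] -> [-39]
  [50, 35, -35] -> [-35, 35, 50] -> [-35]
  probe: [-36, -18, 22, 43, -33, -21, -46] -> [-46, -36, -33, -21, -18, 22, 43] -> [-46]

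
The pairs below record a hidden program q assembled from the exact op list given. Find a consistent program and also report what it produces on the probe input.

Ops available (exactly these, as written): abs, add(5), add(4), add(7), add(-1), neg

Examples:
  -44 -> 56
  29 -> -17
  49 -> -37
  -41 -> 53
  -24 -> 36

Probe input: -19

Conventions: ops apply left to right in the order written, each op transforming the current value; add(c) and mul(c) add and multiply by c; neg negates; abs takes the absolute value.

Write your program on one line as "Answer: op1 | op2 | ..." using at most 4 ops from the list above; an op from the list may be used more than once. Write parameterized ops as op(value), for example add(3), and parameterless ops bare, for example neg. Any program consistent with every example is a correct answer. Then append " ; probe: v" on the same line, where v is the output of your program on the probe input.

neg | add(7) | add(5) ; probe: 31

Check, running the answer program on each example:
  -44 -> 44 -> 51 -> 56
  29 -> -29 -> -22 -> -17
  49 -> -49 -> -42 -> -37
  -41 -> 41 -> 48 -> 53
  -24 -> 24 -> 31 -> 36
  probe: -19 -> 19 -> 26 -> 31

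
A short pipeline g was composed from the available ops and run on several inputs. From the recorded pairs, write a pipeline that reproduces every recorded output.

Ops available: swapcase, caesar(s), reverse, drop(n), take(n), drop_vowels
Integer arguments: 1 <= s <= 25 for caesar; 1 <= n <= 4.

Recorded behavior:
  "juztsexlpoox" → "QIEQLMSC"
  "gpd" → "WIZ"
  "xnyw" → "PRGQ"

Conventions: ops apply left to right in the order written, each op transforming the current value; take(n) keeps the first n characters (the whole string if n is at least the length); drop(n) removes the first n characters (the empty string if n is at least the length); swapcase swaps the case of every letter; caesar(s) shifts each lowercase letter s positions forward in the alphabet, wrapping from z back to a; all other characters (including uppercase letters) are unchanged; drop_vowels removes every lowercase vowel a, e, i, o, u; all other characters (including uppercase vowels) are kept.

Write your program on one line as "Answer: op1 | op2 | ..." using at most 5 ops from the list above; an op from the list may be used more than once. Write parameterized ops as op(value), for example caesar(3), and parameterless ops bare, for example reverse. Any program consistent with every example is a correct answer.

drop_vowels | reverse | caesar(19) | swapcase

Check, running the answer program on each example:
  "juztsexlpoox" -> "jztsxlpx" -> "xplxstzj" -> "qieqlmsc" -> "QIEQLMSC"
  "gpd" -> "gpd" -> "dpg" -> "wiz" -> "WIZ"
  "xnyw" -> "xnyw" -> "wynx" -> "prgq" -> "PRGQ"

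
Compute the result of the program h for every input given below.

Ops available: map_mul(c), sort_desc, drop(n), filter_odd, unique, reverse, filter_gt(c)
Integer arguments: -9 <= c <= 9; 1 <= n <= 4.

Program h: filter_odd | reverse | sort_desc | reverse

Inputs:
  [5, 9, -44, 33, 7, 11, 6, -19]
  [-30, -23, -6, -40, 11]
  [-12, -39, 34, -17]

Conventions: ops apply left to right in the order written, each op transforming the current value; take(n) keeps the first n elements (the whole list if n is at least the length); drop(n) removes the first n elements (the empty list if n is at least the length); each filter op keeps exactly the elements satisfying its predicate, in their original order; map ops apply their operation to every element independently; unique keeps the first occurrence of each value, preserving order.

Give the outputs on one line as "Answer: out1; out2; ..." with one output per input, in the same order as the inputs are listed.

[-19, 5, 7, 9, 11, 33]; [-23, 11]; [-39, -17]

Execution, op by op:
  [5, 9, -44, 33, 7, 11, 6, -19] -> [5, 9, 33, 7, 11, -19] -> [-19, 11, 7, 33, 9, 5] -> [33, 11, 9, 7, 5, -19] -> [-19, 5, 7, 9, 11, 33]
  [-30, -23, -6, -40, 11] -> [-23, 11] -> [11, -23] -> [11, -23] -> [-23, 11]
  [-12, -39, 34, -17] -> [-39, -17] -> [-17, -39] -> [-17, -39] -> [-39, -17]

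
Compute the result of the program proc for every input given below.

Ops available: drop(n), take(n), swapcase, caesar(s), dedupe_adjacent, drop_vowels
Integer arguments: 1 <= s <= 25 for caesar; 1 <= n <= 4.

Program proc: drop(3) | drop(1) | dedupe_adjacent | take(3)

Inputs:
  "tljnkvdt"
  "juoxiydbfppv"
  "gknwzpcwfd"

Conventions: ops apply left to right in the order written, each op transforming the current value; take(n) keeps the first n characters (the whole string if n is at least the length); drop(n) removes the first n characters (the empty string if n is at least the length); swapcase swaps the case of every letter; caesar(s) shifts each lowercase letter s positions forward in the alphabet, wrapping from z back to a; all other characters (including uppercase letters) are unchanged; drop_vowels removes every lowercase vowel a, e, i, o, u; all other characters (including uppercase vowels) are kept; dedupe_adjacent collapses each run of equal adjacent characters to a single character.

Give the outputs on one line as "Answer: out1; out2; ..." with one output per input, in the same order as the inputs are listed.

Execution, op by op:
  "tljnkvdt" -> "nkvdt" -> "kvdt" -> "kvdt" -> "kvd"
  "juoxiydbfppv" -> "xiydbfppv" -> "iydbfppv" -> "iydbfpv" -> "iyd"
  "gknwzpcwfd" -> "wzpcwfd" -> "zpcwfd" -> "zpcwfd" -> "zpc"

"kvd"; "iyd"; "zpc"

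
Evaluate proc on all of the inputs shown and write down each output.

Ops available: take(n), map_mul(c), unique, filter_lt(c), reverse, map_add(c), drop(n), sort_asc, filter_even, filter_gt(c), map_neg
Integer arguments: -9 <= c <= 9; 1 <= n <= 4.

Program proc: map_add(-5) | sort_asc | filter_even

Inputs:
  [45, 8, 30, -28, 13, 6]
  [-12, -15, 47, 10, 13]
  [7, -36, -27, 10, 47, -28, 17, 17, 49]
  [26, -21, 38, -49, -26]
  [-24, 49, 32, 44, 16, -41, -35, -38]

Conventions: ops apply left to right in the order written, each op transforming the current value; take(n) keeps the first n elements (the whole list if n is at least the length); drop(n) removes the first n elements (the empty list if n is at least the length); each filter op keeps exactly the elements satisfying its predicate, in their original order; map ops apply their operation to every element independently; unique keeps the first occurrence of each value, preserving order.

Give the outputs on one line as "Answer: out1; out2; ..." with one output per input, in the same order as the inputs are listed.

Execution, op by op:
  [45, 8, 30, -28, 13, 6] -> [40, 3, 25, -33, 8, 1] -> [-33, 1, 3, 8, 25, 40] -> [8, 40]
  [-12, -15, 47, 10, 13] -> [-17, -20, 42, 5, 8] -> [-20, -17, 5, 8, 42] -> [-20, 8, 42]
  [7, -36, -27, 10, 47, -28, 17, 17, 49] -> [2, -41, -32, 5, 42, -33, 12, 12, 44] -> [-41, -33, -32, 2, 5, 12, 12, 42, 44] -> [-32, 2, 12, 12, 42, 44]
  [26, -21, 38, -49, -26] -> [21, -26, 33, -54, -31] -> [-54, -31, -26, 21, 33] -> [-54, -26]
  [-24, 49, 32, 44, 16, -41, -35, -38] -> [-29, 44, 27, 39, 11, -46, -40, -43] -> [-46, -43, -40, -29, 11, 27, 39, 44] -> [-46, -40, 44]

[8, 40]; [-20, 8, 42]; [-32, 2, 12, 12, 42, 44]; [-54, -26]; [-46, -40, 44]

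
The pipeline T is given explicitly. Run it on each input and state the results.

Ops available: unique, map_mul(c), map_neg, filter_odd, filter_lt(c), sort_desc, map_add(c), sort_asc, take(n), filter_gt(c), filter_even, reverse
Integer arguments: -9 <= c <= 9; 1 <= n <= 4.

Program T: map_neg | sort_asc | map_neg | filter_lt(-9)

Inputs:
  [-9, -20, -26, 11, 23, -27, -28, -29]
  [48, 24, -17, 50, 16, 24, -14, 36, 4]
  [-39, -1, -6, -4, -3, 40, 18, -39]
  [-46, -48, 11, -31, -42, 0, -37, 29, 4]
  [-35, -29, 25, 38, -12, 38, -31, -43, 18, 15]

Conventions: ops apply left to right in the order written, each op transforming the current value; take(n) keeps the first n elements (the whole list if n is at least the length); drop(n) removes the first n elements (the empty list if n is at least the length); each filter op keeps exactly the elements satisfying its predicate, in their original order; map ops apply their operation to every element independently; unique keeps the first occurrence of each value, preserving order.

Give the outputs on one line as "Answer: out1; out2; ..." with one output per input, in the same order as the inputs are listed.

Execution, op by op:
  [-9, -20, -26, 11, 23, -27, -28, -29] -> [9, 20, 26, -11, -23, 27, 28, 29] -> [-23, -11, 9, 20, 26, 27, 28, 29] -> [23, 11, -9, -20, -26, -27, -28, -29] -> [-20, -26, -27, -28, -29]
  [48, 24, -17, 50, 16, 24, -14, 36, 4] -> [-48, -24, 17, -50, -16, -24, 14, -36, -4] -> [-50, -48, -36, -24, -24, -16, -4, 14, 17] -> [50, 48, 36, 24, 24, 16, 4, -14, -17] -> [-14, -17]
  [-39, -1, -6, -4, -3, 40, 18, -39] -> [39, 1, 6, 4, 3, -40, -18, 39] -> [-40, -18, 1, 3, 4, 6, 39, 39] -> [40, 18, -1, -3, -4, -6, -39, -39] -> [-39, -39]
  [-46, -48, 11, -31, -42, 0, -37, 29, 4] -> [46, 48, -11, 31, 42, 0, 37, -29, -4] -> [-29, -11, -4, 0, 31, 37, 42, 46, 48] -> [29, 11, 4, 0, -31, -37, -42, -46, -48] -> [-31, -37, -42, -46, -48]
  [-35, -29, 25, 38, -12, 38, -31, -43, 18, 15] -> [35, 29, -25, -38, 12, -38, 31, 43, -18, -15] -> [-38, -38, -25, -18, -15, 12, 29, 31, 35, 43] -> [38, 38, 25, 18, 15, -12, -29, -31, -35, -43] -> [-12, -29, -31, -35, -43]

[-20, -26, -27, -28, -29]; [-14, -17]; [-39, -39]; [-31, -37, -42, -46, -48]; [-12, -29, -31, -35, -43]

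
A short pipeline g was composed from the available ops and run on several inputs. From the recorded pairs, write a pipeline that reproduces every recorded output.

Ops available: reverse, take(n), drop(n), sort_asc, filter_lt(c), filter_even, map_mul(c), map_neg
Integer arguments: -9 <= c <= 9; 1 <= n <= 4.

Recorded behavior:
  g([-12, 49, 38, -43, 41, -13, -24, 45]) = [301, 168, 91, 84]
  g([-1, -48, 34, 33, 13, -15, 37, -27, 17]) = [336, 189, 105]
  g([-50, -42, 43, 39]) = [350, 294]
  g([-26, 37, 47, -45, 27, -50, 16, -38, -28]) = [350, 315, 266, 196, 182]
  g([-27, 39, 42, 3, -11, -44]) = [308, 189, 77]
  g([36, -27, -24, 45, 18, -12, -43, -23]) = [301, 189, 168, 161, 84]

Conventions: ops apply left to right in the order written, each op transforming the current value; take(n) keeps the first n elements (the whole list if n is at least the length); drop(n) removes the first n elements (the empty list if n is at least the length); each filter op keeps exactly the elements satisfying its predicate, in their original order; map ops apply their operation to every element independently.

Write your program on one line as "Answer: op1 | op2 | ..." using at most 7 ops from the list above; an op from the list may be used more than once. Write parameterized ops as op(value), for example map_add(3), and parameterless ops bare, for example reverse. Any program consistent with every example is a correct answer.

filter_lt(2) | filter_lt(-8) | sort_asc | map_neg | map_mul(-7) | map_neg

Check, running the answer program on each example:
  [-12, 49, 38, -43, 41, -13, -24, 45] -> [-12, -43, -13, -24] -> [-12, -43, -13, -24] -> [-43, -24, -13, -12] -> [43, 24, 13, 12] -> [-301, -168, -91, -84] -> [301, 168, 91, 84]
  [-1, -48, 34, 33, 13, -15, 37, -27, 17] -> [-1, -48, -15, -27] -> [-48, -15, -27] -> [-48, -27, -15] -> [48, 27, 15] -> [-336, -189, -105] -> [336, 189, 105]
  [-50, -42, 43, 39] -> [-50, -42] -> [-50, -42] -> [-50, -42] -> [50, 42] -> [-350, -294] -> [350, 294]
  [-26, 37, 47, -45, 27, -50, 16, -38, -28] -> [-26, -45, -50, -38, -28] -> [-26, -45, -50, -38, -28] -> [-50, -45, -38, -28, -26] -> [50, 45, 38, 28, 26] -> [-350, -315, -266, -196, -182] -> [350, 315, 266, 196, 182]
  [-27, 39, 42, 3, -11, -44] -> [-27, -11, -44] -> [-27, -11, -44] -> [-44, -27, -11] -> [44, 27, 11] -> [-308, -189, -77] -> [308, 189, 77]
  [36, -27, -24, 45, 18, -12, -43, -23] -> [-27, -24, -12, -43, -23] -> [-27, -24, -12, -43, -23] -> [-43, -27, -24, -23, -12] -> [43, 27, 24, 23, 12] -> [-301, -189, -168, -161, -84] -> [301, 189, 168, 161, 84]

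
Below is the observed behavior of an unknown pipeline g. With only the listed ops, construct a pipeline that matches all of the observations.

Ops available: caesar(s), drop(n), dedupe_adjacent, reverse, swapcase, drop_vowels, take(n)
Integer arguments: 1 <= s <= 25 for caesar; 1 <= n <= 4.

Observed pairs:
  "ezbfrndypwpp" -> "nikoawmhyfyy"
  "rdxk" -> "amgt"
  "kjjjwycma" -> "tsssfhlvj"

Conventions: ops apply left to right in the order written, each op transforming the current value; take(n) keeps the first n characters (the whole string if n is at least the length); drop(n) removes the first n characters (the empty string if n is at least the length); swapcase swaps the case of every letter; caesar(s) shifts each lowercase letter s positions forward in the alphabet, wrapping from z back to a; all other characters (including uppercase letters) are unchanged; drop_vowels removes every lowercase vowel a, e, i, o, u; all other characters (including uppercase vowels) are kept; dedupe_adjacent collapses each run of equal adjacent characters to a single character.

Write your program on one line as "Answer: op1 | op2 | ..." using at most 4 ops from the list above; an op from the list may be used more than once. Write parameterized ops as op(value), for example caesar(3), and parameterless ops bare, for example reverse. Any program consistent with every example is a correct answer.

reverse | caesar(9) | reverse

Check, running the answer program on each example:
  "ezbfrndypwpp" -> "ppwpydnrfbze" -> "yyfyhmwaokin" -> "nikoawmhyfyy"
  "rdxk" -> "kxdr" -> "tgma" -> "amgt"
  "kjjjwycma" -> "amcywjjjk" -> "jvlhfssst" -> "tsssfhlvj"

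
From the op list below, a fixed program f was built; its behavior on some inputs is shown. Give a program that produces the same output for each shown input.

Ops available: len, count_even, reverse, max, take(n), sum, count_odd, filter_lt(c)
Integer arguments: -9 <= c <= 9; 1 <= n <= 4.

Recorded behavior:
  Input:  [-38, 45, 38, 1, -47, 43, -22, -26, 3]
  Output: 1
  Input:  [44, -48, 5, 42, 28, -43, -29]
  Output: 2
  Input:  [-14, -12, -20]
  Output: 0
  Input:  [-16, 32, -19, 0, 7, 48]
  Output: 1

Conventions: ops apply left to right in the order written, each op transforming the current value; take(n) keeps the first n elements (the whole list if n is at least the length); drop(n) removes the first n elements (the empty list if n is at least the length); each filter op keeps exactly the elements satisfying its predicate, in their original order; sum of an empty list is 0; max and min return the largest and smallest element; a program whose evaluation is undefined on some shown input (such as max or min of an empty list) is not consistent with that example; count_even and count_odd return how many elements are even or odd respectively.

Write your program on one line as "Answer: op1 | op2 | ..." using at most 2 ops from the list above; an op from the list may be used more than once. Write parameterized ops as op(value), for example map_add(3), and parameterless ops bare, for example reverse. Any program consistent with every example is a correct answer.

filter_lt(-4) | count_odd

Check, running the answer program on each example:
  [-38, 45, 38, 1, -47, 43, -22, -26, 3] -> [-38, -47, -22, -26] -> 1
  [44, -48, 5, 42, 28, -43, -29] -> [-48, -43, -29] -> 2
  [-14, -12, -20] -> [-14, -12, -20] -> 0
  [-16, 32, -19, 0, 7, 48] -> [-16, -19] -> 1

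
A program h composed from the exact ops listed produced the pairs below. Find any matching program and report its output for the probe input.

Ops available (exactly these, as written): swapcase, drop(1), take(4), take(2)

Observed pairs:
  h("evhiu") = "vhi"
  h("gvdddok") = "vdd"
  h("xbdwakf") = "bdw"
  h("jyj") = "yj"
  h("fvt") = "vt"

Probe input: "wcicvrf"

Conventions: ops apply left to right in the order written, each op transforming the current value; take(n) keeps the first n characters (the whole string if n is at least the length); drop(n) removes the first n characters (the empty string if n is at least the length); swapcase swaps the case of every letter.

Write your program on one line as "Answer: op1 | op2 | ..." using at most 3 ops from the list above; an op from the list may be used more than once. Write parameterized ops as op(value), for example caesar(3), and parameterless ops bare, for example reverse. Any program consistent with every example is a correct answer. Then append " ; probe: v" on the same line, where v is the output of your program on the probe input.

take(4) | drop(1) ; probe: "cic"

Check, running the answer program on each example:
  "evhiu" -> "evhi" -> "vhi"
  "gvdddok" -> "gvdd" -> "vdd"
  "xbdwakf" -> "xbdw" -> "bdw"
  "jyj" -> "jyj" -> "yj"
  "fvt" -> "fvt" -> "vt"
  probe: "wcicvrf" -> "wcic" -> "cic"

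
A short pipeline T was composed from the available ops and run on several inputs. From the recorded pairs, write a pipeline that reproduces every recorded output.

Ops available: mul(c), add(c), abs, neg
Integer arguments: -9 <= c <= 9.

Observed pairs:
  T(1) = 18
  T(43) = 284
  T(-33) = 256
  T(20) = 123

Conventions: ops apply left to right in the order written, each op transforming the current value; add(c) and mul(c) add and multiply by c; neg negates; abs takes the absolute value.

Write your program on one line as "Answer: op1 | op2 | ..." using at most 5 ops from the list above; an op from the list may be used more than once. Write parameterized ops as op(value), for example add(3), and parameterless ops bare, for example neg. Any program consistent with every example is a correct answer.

add(3) | add(-6) | abs | mul(7) | add(4)

Check, running the answer program on each example:
  1 -> 4 -> -2 -> 2 -> 14 -> 18
  43 -> 46 -> 40 -> 40 -> 280 -> 284
  -33 -> -30 -> -36 -> 36 -> 252 -> 256
  20 -> 23 -> 17 -> 17 -> 119 -> 123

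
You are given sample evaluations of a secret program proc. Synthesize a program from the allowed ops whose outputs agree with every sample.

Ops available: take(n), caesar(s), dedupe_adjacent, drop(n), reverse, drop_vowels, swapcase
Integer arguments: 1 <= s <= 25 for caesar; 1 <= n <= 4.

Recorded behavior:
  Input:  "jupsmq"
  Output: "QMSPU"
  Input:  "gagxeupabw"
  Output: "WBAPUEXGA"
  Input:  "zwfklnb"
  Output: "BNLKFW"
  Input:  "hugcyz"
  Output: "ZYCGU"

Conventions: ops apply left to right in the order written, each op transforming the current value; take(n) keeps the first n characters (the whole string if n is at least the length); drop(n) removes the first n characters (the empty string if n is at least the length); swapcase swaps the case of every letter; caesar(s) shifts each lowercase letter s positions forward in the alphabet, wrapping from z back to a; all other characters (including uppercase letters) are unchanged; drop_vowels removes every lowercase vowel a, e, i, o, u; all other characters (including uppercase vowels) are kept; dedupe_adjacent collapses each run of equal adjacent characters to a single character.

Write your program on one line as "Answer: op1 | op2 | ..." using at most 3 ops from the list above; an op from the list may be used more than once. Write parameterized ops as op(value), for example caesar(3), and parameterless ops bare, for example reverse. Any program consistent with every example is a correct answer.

drop(1) | reverse | swapcase

Check, running the answer program on each example:
  "jupsmq" -> "upsmq" -> "qmspu" -> "QMSPU"
  "gagxeupabw" -> "agxeupabw" -> "wbapuexga" -> "WBAPUEXGA"
  "zwfklnb" -> "wfklnb" -> "bnlkfw" -> "BNLKFW"
  "hugcyz" -> "ugcyz" -> "zycgu" -> "ZYCGU"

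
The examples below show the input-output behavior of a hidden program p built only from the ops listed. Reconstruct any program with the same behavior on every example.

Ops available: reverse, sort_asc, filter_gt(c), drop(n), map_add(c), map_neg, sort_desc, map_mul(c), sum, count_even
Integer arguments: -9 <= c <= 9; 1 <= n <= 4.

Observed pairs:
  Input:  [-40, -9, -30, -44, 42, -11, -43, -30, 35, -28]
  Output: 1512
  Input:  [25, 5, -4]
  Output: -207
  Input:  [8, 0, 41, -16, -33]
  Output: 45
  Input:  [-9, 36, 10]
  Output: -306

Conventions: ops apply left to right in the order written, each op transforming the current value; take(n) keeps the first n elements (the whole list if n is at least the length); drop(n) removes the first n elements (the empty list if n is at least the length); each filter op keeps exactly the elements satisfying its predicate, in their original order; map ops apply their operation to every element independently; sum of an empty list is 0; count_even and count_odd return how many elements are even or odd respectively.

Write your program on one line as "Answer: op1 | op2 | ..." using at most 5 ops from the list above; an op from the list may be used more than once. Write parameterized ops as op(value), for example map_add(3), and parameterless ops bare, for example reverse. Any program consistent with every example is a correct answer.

reverse | map_mul(-9) | map_add(9) | sum

Check, running the answer program on each example:
  [-40, -9, -30, -44, 42, -11, -43, -30, 35, -28] -> [-28, 35, -30, -43, -11, 42, -44, -30, -9, -40] -> [252, -315, 270, 387, 99, -378, 396, 270, 81, 360] -> [261, -306, 279, 396, 108, -369, 405, 279, 90, 369] -> 1512
  [25, 5, -4] -> [-4, 5, 25] -> [36, -45, -225] -> [45, -36, -216] -> -207
  [8, 0, 41, -16, -33] -> [-33, -16, 41, 0, 8] -> [297, 144, -369, 0, -72] -> [306, 153, -360, 9, -63] -> 45
  [-9, 36, 10] -> [10, 36, -9] -> [-90, -324, 81] -> [-81, -315, 90] -> -306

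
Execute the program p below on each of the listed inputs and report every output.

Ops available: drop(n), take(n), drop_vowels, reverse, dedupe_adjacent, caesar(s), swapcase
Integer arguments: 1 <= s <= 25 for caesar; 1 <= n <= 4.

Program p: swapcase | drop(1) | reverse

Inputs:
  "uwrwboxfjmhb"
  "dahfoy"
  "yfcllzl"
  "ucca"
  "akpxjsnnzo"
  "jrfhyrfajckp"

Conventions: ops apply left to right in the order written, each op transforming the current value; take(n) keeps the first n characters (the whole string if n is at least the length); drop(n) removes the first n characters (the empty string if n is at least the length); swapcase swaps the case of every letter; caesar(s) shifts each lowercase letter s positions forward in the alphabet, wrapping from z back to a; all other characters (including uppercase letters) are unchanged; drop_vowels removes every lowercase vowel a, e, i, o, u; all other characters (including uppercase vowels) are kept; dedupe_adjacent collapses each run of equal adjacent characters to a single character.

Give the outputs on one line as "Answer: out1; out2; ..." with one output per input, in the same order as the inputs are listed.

"BHMJFXOBWRW"; "YOFHA"; "LZLLCF"; "ACC"; "OZNNSJXPK"; "PKCJAFRYHFR"

Execution, op by op:
  "uwrwboxfjmhb" -> "UWRWBOXFJMHB" -> "WRWBOXFJMHB" -> "BHMJFXOBWRW"
  "dahfoy" -> "DAHFOY" -> "AHFOY" -> "YOFHA"
  "yfcllzl" -> "YFCLLZL" -> "FCLLZL" -> "LZLLCF"
  "ucca" -> "UCCA" -> "CCA" -> "ACC"
  "akpxjsnnzo" -> "AKPXJSNNZO" -> "KPXJSNNZO" -> "OZNNSJXPK"
  "jrfhyrfajckp" -> "JRFHYRFAJCKP" -> "RFHYRFAJCKP" -> "PKCJAFRYHFR"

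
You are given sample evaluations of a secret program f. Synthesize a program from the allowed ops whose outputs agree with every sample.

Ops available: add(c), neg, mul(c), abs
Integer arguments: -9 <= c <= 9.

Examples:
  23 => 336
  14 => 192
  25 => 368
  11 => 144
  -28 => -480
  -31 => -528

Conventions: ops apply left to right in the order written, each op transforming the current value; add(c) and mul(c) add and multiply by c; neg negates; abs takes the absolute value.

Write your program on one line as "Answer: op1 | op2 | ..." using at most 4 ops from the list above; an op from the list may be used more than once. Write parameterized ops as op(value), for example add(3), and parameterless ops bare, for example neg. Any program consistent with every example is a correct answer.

mul(2) | add(-4) | mul(8)

Check, running the answer program on each example:
  23 -> 46 -> 42 -> 336
  14 -> 28 -> 24 -> 192
  25 -> 50 -> 46 -> 368
  11 -> 22 -> 18 -> 144
  -28 -> -56 -> -60 -> -480
  -31 -> -62 -> -66 -> -528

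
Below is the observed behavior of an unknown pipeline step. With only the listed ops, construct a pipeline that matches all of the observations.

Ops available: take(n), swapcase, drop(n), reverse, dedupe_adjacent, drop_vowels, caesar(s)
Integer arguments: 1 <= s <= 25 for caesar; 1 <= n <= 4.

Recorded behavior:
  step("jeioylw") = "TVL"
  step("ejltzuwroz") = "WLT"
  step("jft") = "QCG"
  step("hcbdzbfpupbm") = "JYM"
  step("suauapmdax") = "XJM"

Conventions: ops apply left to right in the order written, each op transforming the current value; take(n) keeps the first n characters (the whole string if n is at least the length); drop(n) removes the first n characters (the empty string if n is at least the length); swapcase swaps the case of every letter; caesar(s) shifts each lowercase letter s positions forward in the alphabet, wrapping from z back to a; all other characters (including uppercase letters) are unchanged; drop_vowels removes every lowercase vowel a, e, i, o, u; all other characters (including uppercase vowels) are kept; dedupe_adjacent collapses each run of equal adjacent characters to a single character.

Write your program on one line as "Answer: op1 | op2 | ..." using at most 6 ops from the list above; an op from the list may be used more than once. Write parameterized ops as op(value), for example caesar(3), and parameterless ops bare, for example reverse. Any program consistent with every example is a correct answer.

caesar(22) | caesar(1) | reverse | drop_vowels | take(3) | swapcase

Check, running the answer program on each example:
  "jeioylw" -> "faekuhs" -> "gbflvit" -> "tivlfbg" -> "tvlfbg" -> "tvl" -> "TVL"
  "ejltzuwroz" -> "afhpvqsnkv" -> "bgiqwrtolw" -> "wlotrwqigb" -> "wltrwqgb" -> "wlt" -> "WLT"
  "jft" -> "fbp" -> "gcq" -> "qcg" -> "qcg" -> "qcg" -> "QCG"
  "hcbdzbfpupbm" -> "dyxzvxblqlxi" -> "ezyawycmrmyj" -> "jymrmcywayze" -> "jymrmcywyz" -> "jym" -> "JYM"
  "suauapmdax" -> "oqwqwlizwt" -> "prxrxmjaxu" -> "uxajmxrxrp" -> "xjmxrxrp" -> "xjm" -> "XJM"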